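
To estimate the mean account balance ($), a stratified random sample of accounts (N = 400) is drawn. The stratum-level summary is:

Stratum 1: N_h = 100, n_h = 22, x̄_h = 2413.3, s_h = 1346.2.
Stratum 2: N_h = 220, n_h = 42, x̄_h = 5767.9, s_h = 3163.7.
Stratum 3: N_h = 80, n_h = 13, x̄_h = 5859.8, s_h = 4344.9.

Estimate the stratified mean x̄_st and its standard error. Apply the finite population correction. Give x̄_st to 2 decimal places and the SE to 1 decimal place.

x̄_st ≈ 4947.63, SE ≈ 333.2

x̄_st = Σ W_h x̄_h = (100·2413.3 + 220·5767.9 + 80·5859.8)/400 = 4947.63000
V̂(x̄_st) = Σ W_h² (1 − n_h/N_h) s_h²/n_h, with W_h = N_h/N and N = 400:
  stratum 1: (100/400)²·(1 − 22/100)·1346.2²/22 = 4015.79
  stratum 2: (220/400)²·(1 − 42/220)·3163.7²/42 = 58326.2
  stratum 3: (80/400)²·(1 − 13/80)·4344.9²/13 = 48647.6
V̂(x̄_st) = 110990
SE(x̄_st) = √110990 = 333.151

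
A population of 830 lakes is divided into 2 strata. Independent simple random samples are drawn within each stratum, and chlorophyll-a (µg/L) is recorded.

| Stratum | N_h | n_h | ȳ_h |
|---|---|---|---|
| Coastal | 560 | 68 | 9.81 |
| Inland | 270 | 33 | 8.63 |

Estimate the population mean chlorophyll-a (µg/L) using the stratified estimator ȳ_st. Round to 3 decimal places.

ȳ_st ≈ 9.426

N = Σ N_h = 830. Stratum weights W_h = N_h/N.
ȳ_st = (560·9.81 + 270·8.63) / 830 = 9.42614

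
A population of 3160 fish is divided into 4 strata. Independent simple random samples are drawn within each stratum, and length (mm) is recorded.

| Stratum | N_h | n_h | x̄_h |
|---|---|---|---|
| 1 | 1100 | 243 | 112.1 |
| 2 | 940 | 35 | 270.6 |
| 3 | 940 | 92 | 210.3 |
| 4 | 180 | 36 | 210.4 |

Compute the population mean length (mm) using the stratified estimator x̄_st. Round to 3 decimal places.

x̄_st ≈ 194.059

N = Σ N_h = 3160. Stratum weights W_h = N_h/N.
x̄_st = (1100·112.1 + 940·270.6 + 940·210.3 + 180·210.4) / 3160 = 194.05949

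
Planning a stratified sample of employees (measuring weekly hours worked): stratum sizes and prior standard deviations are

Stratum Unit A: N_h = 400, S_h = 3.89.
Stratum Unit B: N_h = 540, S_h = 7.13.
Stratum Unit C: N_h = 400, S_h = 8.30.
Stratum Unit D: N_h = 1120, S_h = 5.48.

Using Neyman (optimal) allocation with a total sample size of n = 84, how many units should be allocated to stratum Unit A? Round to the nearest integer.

Neyman allocation: n_h = n · N_h S_h / Σ N_i S_i, with n = 84.
  stratum Unit A: N_h·S_h = 400·3.89 = 1556.00
  stratum Unit B: N_h·S_h = 540·7.13 = 3850.20
  stratum Unit C: N_h·S_h = 400·8.30 = 3320.00
  stratum Unit D: N_h·S_h = 1120·5.48 = 6137.60
Σ N_h S_h = 14863.80
n for stratum Unit A = 84·1556.00/14863.80 = 8.793 → 9

9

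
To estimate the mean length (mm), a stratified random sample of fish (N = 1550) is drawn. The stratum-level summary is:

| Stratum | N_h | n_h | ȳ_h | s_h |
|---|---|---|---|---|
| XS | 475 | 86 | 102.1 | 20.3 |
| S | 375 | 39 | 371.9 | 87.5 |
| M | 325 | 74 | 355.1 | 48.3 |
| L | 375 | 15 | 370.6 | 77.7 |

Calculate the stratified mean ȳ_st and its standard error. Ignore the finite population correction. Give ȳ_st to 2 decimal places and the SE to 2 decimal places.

ȳ_st = Σ W_h ȳ_h = (475·102.1 + 375·371.9 + 325·355.1 + 375·370.6)/1550 = 285.38226
V̂(ȳ_st) = Σ W_h² s_h²/n_h, with W_h = N_h/N and N = 1550:
  stratum XS: (475/1550)²·20.3²/86 = 0.450005
  stratum S: (375/1550)²·87.5²/39 = 11.4908
  stratum M: (325/1550)²·48.3²/74 = 1.38601
  stratum L: (375/1550)²·77.7²/15 = 23.5586
V̂(ȳ_st) = 36.8854
SE(ȳ_st) = √36.8854 = 6.07334

ȳ_st ≈ 285.38, SE ≈ 6.07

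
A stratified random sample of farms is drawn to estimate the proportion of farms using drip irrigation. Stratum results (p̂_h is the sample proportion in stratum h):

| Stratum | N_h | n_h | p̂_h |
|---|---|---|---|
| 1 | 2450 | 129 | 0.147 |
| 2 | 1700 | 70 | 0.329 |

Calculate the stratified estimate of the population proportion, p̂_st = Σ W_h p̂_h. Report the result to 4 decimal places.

p̂_st ≈ 0.2216

N = 4150; stratum weights W_h = N_h/N.
p̂_st = Σ W_h p̂_h = (2450·0.147 + 1700·0.329)/4150 = 0.22155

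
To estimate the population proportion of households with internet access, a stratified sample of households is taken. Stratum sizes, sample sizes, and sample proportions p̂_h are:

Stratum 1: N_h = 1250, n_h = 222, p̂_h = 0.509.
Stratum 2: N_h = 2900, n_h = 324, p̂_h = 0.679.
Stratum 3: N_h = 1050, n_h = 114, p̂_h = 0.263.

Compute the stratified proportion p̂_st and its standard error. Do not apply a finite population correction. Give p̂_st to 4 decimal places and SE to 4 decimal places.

N = 5200; stratum weights W_h = N_h/N.
p̂_st = Σ W_h p̂_h = (1250·0.509 + 2900·0.679 + 1050·0.263)/5200 = 0.55413
V̂(p̂_st) = Σ W_h² p̂_h(1−p̂_h)/(n_h−1):
  stratum 1: (1250/5200)²·0.509·0.491/221 = 6.53462e-05
  stratum 2: (2900/5200)²·0.679·0.321/323 = 0.000209875
  stratum 3: (1050/5200)²·0.263·0.737/113 = 6.99386e-05
V̂(p̂_st) = 0.00034516; SE = √V̂ = 0.0185785

p̂_st ≈ 0.5541, SE ≈ 0.0186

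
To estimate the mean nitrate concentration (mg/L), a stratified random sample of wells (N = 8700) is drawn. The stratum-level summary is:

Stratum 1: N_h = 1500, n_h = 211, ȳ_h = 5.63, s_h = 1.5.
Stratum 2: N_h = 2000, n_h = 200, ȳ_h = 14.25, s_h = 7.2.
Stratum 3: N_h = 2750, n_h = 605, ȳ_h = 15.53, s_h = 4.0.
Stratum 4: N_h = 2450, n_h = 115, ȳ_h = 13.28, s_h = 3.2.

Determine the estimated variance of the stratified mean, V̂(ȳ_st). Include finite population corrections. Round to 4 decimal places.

V̂(ȳ_st) = Σ W_h² (1 − n_h/N_h) s_h²/n_h, with W_h = N_h/N and N = 8700:
  stratum 1: (1500/8700)²·(1 − 211/1500)·1.5²/211 = 0.000272399
  stratum 2: (2000/8700)²·(1 − 200/2000)·7.2²/200 = 0.0123282
  stratum 3: (2750/8700)²·(1 − 605/2750)·4.0²/605 = 0.00206104
  stratum 4: (2450/8700)²·(1 − 115/2450)·3.2²/115 = 0.00673002
V̂(ȳ_st) = 0.0213916

V̂(ȳ_st) ≈ 0.0214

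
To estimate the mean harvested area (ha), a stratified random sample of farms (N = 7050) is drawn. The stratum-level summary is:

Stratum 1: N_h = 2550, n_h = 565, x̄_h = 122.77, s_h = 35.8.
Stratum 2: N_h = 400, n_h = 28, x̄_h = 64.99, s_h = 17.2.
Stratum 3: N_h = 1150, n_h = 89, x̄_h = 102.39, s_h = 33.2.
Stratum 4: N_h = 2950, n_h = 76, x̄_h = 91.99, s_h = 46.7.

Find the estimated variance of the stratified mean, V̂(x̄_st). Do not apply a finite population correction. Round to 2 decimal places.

V̂(x̄_st) ≈ 5.68

V̂(x̄_st) = Σ W_h² s_h²/n_h, with W_h = N_h/N and N = 7050:
  stratum 1: (2550/7050)²·35.8²/565 = 0.29677
  stratum 2: (400/7050)²·17.2²/28 = 0.0340127
  stratum 3: (1150/7050)²·33.2²/89 = 0.329537
  stratum 4: (2950/7050)²·46.7²/76 = 5.02442
V̂(x̄_st) = 5.68474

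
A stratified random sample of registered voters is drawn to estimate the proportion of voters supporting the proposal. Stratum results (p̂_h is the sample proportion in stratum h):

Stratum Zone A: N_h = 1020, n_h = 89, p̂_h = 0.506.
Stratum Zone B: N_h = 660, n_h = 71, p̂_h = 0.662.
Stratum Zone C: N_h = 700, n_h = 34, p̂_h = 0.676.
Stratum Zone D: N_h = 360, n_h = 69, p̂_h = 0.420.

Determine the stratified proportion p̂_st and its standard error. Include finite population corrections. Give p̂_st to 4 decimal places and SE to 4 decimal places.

N = 2740; stratum weights W_h = N_h/N.
p̂_st = Σ W_h p̂_h = (1020·0.506 + 660·0.662 + 700·0.676 + 360·0.420)/2740 = 0.57571
V̂(p̂_st) = Σ W_h² (1 − n_h/N_h) p̂_h(1−p̂_h)/(n_h−1):
  stratum Zone A: (1020/2740)²·(1 − 89/1020)·0.506·0.494/88 = 0.000359289
  stratum Zone B: (660/2740)²·(1 − 71/660)·0.662·0.338/70 = 0.000165514
  stratum Zone C: (700/2740)²·(1 − 34/700)·0.676·0.324/33 = 0.000412144
  stratum Zone D: (360/2740)²·(1 − 69/360)·0.420·0.580/68 = 4.99877e-05
V̂(p̂_st) = 0.000986934; SE = √V̂ = 0.0314155

p̂_st ≈ 0.5757, SE ≈ 0.0314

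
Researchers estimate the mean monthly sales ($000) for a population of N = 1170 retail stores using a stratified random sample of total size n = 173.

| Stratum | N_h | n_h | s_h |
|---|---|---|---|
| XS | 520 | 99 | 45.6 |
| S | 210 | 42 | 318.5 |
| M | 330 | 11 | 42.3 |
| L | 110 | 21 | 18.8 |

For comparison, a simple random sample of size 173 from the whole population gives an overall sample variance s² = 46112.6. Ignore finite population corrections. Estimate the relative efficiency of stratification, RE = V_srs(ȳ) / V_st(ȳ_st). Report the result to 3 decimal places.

V̂(ȳ_st) = Σ W_h² s_h²/n_h, with W_h = N_h/N and N = 1170:
  stratum XS: (520/1170)²·45.6²/99 = 4.14887
  stratum S: (210/1170)²·318.5²/42 = 77.8102
  stratum M: (330/1170)²·42.3²/11 = 12.9403
  stratum L: (110/1170)²·18.8²/21 = 0.148768
V_st = 95.0481
V_srs = s²/n = 46112.6/173 = 266.547
Relative efficiency = V_srs / V_st = 266.547/95.0481 = 2.8043

RE ≈ 2.804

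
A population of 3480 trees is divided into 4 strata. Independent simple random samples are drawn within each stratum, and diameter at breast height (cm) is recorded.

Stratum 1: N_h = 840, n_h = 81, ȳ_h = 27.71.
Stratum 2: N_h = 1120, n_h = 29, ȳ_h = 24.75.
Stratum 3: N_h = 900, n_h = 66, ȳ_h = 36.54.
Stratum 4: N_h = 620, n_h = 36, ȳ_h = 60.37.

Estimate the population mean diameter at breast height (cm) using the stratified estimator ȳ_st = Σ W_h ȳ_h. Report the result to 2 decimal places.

ȳ_st ≈ 34.86

N = Σ N_h = 3480. Stratum weights W_h = N_h/N.
ȳ_st = (840·27.71 + 1120·24.75 + 900·36.54 + 620·60.37) / 3480 = 34.8597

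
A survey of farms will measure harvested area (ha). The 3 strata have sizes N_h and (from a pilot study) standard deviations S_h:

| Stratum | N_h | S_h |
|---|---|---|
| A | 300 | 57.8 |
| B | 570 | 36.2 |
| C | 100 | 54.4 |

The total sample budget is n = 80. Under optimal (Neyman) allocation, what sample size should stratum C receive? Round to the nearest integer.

Neyman allocation: n_h = n · N_h S_h / Σ N_i S_i, with n = 80.
  stratum A: N_h·S_h = 300·57.8 = 17340.00
  stratum B: N_h·S_h = 570·36.2 = 20634.00
  stratum C: N_h·S_h = 100·54.4 = 5440.00
Σ N_h S_h = 43414.00
n for stratum C = 80·5440.00/43414.00 = 10.024 → 10

10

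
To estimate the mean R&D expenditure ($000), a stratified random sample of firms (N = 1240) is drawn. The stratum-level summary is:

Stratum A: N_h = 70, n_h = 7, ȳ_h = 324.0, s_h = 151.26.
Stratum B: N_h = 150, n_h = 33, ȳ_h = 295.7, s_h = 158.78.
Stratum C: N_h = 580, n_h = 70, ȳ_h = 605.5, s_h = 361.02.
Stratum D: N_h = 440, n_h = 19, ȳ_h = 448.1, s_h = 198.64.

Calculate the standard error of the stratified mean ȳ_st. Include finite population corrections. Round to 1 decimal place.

SE(ȳ_st) ≈ 25.0

V̂(ȳ_st) = Σ W_h² (1 − n_h/N_h) s_h²/n_h, with W_h = N_h/N and N = 1240:
  stratum A: (70/1240)²·(1 − 7/70)·151.26²/7 = 9.37444
  stratum B: (150/1240)²·(1 − 33/150)·158.78²/33 = 8.7199
  stratum C: (580/1240)²·(1 − 70/580)·361.02²/70 = 358.195
  stratum D: (440/1240)²·(1 − 19/440)·198.64²/19 = 250.191
V̂(ȳ_st) = 626.48
SE(ȳ_st) = √626.48 = 25.0296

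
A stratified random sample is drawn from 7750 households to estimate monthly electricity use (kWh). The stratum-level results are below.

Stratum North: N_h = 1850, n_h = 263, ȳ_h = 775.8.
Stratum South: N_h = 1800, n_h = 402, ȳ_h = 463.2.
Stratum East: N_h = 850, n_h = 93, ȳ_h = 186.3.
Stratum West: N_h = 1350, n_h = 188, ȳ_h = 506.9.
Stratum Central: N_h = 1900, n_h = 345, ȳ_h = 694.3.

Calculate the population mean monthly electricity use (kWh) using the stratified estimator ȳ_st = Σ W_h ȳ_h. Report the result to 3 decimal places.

ȳ_st ≈ 571.720

N = Σ N_h = 7750. Stratum weights W_h = N_h/N.
ȳ_st = (1850·775.8 + 1800·463.2 + 850·186.3 + 1350·506.9 + 1900·694.3) / 7750 = 571.72000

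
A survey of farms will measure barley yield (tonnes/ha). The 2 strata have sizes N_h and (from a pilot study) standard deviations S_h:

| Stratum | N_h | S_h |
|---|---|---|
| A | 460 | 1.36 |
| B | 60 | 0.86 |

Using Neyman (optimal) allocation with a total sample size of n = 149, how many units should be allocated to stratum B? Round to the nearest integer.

11

Neyman allocation: n_h = n · N_h S_h / Σ N_i S_i, with n = 149.
  stratum A: N_h·S_h = 460·1.36 = 625.60
  stratum B: N_h·S_h = 60·0.86 = 51.60
Σ N_h S_h = 677.20
n for stratum B = 149·51.60/677.20 = 11.353 → 11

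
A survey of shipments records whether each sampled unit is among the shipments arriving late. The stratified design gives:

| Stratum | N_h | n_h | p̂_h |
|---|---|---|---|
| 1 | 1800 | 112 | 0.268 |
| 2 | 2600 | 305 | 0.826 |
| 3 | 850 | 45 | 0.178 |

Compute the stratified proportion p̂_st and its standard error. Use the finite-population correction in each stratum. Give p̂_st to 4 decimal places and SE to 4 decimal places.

N = 5250; stratum weights W_h = N_h/N.
p̂_st = Σ W_h p̂_h = (1800·0.268 + 2600·0.826 + 850·0.178)/5250 = 0.52977
V̂(p̂_st) = Σ W_h² (1 − n_h/N_h) p̂_h(1−p̂_h)/(n_h−1):
  stratum 1: (1800/5250)²·(1 − 112/1800)·0.268·0.732/111 = 0.000194827
  stratum 2: (2600/5250)²·(1 − 305/2600)·0.826·0.174/304 = 0.000102351
  stratum 3: (850/5250)²·(1 − 45/850)·0.178·0.822/44 = 8.25535e-05
V̂(p̂_st) = 0.000379732; SE = √V̂ = 0.0194867

p̂_st ≈ 0.5298, SE ≈ 0.0195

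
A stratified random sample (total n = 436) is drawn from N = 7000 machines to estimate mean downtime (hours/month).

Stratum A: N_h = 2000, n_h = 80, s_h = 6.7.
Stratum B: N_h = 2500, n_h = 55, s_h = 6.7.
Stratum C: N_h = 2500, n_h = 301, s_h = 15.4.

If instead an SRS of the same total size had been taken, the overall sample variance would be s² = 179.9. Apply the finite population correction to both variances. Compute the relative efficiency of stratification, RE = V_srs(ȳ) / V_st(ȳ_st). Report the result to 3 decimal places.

RE ≈ 1.652

V̂(ȳ_st) = Σ W_h² (1 − n_h/N_h) s_h²/n_h, with W_h = N_h/N and N = 7000:
  stratum A: (2000/7000)²·(1 − 80/2000)·6.7²/80 = 0.0439739
  stratum B: (2500/7000)²·(1 − 55/2500)·6.7²/55 = 0.101815
  stratum C: (2500/7000)²·(1 − 301/2500)·15.4²/301 = 0.0883983
V_st = 0.234187
V_srs = (1 − 436/7000)·179.9/436 = 0.386915
Relative efficiency = V_srs / V_st = 0.386915/0.234187 = 1.6522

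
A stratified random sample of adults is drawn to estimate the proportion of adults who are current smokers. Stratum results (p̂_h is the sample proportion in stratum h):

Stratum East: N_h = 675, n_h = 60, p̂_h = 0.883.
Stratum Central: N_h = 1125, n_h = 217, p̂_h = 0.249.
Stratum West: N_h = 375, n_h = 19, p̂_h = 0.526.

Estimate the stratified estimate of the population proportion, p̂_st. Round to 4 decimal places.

N = 2175; stratum weights W_h = N_h/N.
p̂_st = Σ W_h p̂_h = (675·0.883 + 1125·0.249 + 375·0.526)/2175 = 0.49352

p̂_st ≈ 0.4935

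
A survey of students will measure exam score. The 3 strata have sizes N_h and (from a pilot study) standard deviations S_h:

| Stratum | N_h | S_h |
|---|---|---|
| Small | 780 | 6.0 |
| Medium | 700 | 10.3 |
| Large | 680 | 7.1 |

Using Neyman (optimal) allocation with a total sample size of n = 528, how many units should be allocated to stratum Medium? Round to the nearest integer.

Neyman allocation: n_h = n · N_h S_h / Σ N_i S_i, with n = 528.
  stratum Small: N_h·S_h = 780·6.0 = 4680.00
  stratum Medium: N_h·S_h = 700·10.3 = 7210.00
  stratum Large: N_h·S_h = 680·7.1 = 4828.00
Σ N_h S_h = 16718.00
n for stratum Medium = 528·7210.00/16718.00 = 227.711 → 228

228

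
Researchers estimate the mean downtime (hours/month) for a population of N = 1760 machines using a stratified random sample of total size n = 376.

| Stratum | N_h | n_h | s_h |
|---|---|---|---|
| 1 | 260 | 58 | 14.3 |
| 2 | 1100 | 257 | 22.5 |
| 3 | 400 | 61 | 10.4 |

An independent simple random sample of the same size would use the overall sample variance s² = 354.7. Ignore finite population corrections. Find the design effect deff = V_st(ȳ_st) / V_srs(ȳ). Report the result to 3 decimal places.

V̂(ȳ_st) = Σ W_h² s_h²/n_h, with W_h = N_h/N and N = 1760:
  stratum 1: (260/1760)²·14.3²/58 = 0.0769423
  stratum 2: (1100/1760)²·22.5²/257 = 0.76947
  stratum 3: (400/1760)²·10.4²/61 = 0.0915865
V_st = 0.937999
V_srs = s²/n = 354.7/376 = 0.943351
deff = V_st / V_srs = 0.937999/0.943351 = 0.9943

deff ≈ 0.994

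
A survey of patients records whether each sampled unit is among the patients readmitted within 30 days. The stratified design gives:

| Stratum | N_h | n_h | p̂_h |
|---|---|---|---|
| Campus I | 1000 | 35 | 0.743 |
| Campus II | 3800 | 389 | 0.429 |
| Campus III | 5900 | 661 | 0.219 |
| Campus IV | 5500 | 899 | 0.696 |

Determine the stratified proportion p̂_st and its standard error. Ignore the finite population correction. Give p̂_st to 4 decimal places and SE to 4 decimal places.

p̂_st ≈ 0.4625, SE ≈ 0.0108

N = 16200; stratum weights W_h = N_h/N.
p̂_st = Σ W_h p̂_h = (1000·0.743 + 3800·0.429 + 5900·0.219 + 5500·0.696)/16200 = 0.46255
V̂(p̂_st) = Σ W_h² p̂_h(1−p̂_h)/(n_h−1):
  stratum Campus I: (1000/16200)²·0.743·0.257/34 = 2.14e-05
  stratum Campus II: (3800/16200)²·0.429·0.571/388 = 3.47375e-05
  stratum Campus III: (5900/16200)²·0.219·0.781/660 = 3.43736e-05
  stratum Campus IV: (5500/16200)²·0.696·0.304/898 = 2.71583e-05
V̂(p̂_st) = 0.000117669; SE = √V̂ = 0.0108476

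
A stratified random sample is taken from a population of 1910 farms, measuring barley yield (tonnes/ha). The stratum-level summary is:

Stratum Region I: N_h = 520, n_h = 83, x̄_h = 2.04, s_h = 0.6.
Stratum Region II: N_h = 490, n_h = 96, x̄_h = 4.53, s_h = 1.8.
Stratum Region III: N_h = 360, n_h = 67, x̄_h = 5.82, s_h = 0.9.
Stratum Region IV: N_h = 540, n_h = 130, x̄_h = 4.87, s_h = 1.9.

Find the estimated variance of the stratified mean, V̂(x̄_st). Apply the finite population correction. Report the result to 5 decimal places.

V̂(x̄_st) ≈ 0.00409

V̂(x̄_st) = Σ W_h² (1 − n_h/N_h) s_h²/n_h, with W_h = N_h/N and N = 1910:
  stratum Region I: (520/1910)²·(1 − 83/520)·0.6²/83 = 0.000270173
  stratum Region II: (490/1910)²·(1 − 96/490)·1.8²/96 = 0.00178607
  stratum Region III: (360/1910)²·(1 − 67/360)·0.9²/67 = 0.000349553
  stratum Region IV: (540/1910)²·(1 − 130/540)·1.9²/130 = 0.00168529
V̂(x̄_st) = 0.00409109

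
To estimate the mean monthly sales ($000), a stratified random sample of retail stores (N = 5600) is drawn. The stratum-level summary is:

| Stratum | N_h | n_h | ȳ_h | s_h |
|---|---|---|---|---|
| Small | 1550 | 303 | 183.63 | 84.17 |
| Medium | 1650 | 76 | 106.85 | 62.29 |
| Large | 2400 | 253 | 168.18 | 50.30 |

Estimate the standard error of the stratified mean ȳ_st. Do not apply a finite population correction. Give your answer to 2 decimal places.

V̂(ȳ_st) = Σ W_h² s_h²/n_h, with W_h = N_h/N and N = 5600:
  stratum Small: (1550/5600)²·84.17²/303 = 1.79126
  stratum Medium: (1650/5600)²·62.29²/76 = 4.43215
  stratum Large: (2400/5600)²·50.30²/253 = 1.8368
V̂(ȳ_st) = 8.06022
SE(ȳ_st) = √8.06022 = 2.83905

SE(ȳ_st) ≈ 2.84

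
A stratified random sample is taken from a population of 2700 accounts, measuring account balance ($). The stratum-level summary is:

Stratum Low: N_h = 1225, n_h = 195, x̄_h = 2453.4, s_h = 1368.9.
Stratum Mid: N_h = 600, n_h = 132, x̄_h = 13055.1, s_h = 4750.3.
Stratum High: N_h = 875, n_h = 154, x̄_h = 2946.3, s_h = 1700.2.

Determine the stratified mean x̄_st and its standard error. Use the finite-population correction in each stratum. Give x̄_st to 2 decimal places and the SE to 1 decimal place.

x̄_st ≈ 4969.07, SE ≈ 99.4

x̄_st = Σ W_h x̄_h = (1225·2453.4 + 600·13055.1 + 875·2946.3)/2700 = 4969.06944
V̂(x̄_st) = Σ W_h² (1 − n_h/N_h) s_h²/n_h, with W_h = N_h/N and N = 2700:
  stratum Low: (1225/2700)²·(1 − 195/1225)·1368.9²/195 = 1663.24
  stratum Mid: (600/2700)²·(1 − 132/600)·4750.3²/132 = 6584.73
  stratum High: (875/2700)²·(1 − 154/875)·1700.2²/154 = 1624.41
V̂(x̄_st) = 9872.37
SE(x̄_st) = √9872.37 = 99.3598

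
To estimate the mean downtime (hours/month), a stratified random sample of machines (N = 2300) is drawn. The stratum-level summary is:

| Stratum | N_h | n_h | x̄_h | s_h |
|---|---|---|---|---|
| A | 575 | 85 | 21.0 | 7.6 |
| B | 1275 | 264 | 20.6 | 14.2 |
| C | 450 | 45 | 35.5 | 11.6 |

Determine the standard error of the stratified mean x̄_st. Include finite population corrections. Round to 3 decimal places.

V̂(x̄_st) = Σ W_h² (1 − n_h/N_h) s_h²/n_h, with W_h = N_h/N and N = 2300:
  stratum A: (575/2300)²·(1 − 85/575)·7.6²/85 = 0.0361923
  stratum B: (1275/2300)²·(1 − 264/1275)·14.2²/264 = 0.186114
  stratum C: (450/2300)²·(1 − 45/450)·11.6²/45 = 0.103019
V̂(x̄_st) = 0.325325
SE(x̄_st) = √0.325325 = 0.570372

SE(x̄_st) ≈ 0.570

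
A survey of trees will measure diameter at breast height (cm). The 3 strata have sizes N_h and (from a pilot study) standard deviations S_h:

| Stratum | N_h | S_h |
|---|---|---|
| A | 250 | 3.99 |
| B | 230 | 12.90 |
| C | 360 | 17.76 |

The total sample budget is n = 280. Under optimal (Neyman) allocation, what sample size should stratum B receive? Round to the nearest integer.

Neyman allocation: n_h = n · N_h S_h / Σ N_i S_i, with n = 280.
  stratum A: N_h·S_h = 250·3.99 = 997.50
  stratum B: N_h·S_h = 230·12.90 = 2967.00
  stratum C: N_h·S_h = 360·17.76 = 6393.60
Σ N_h S_h = 10358.10
n for stratum B = 280·2967.00/10358.10 = 80.204 → 80

80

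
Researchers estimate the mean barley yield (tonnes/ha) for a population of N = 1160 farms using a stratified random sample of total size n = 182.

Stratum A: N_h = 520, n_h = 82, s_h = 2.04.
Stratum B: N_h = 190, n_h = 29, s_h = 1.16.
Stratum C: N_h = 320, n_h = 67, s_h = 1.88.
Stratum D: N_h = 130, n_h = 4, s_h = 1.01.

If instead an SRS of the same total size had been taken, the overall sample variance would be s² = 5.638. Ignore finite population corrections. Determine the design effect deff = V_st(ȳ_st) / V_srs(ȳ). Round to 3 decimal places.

deff ≈ 0.602

V̂(ȳ_st) = Σ W_h² s_h²/n_h, with W_h = N_h/N and N = 1160:
  stratum A: (520/1160)²·2.04²/82 = 0.0101985
  stratum B: (190/1160)²·1.16²/29 = 0.00124483
  stratum C: (320/1160)²·1.88²/67 = 0.00401444
  stratum D: (130/1160)²·1.01²/4 = 0.00320297
V_st = 0.0186608
V_srs = s²/n = 5.638/182 = 0.030978
deff = V_st / V_srs = 0.0186608/0.030978 = 0.6024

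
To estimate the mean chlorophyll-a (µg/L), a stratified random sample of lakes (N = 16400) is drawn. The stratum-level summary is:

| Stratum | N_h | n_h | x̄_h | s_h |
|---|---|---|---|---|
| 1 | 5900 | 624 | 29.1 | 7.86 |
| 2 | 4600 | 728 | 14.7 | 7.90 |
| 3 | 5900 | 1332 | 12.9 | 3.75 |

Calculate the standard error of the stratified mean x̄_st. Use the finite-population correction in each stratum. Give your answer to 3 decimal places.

SE(x̄_st) ≈ 0.135

V̂(x̄_st) = Σ W_h² (1 − n_h/N_h) s_h²/n_h, with W_h = N_h/N and N = 16400:
  stratum 1: (5900/16400)²·(1 − 624/5900)·7.86²/624 = 0.0114585
  stratum 2: (4600/16400)²·(1 − 728/4600)·7.90²/728 = 0.00567712
  stratum 3: (5900/16400)²·(1 − 1332/5900)·3.75²/1332 = 0.00105791
V̂(x̄_st) = 0.0181936
SE(x̄_st) = √0.0181936 = 0.134884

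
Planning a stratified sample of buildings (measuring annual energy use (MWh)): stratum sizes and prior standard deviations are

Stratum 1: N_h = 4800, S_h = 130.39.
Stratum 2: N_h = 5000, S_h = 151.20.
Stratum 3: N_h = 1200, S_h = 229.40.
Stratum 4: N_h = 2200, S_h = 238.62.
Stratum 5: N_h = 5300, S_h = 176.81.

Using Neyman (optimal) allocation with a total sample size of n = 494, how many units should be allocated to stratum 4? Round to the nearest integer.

Neyman allocation: n_h = n · N_h S_h / Σ N_i S_i, with n = 494.
  stratum 1: N_h·S_h = 4800·130.39 = 625872.00
  stratum 2: N_h·S_h = 5000·151.20 = 756000.00
  stratum 3: N_h·S_h = 1200·229.40 = 275280.00
  stratum 4: N_h·S_h = 2200·238.62 = 524964.00
  stratum 5: N_h·S_h = 5300·176.81 = 937093.00
Σ N_h S_h = 3119209.00
n for stratum 4 = 494·524964.00/3119209.00 = 83.140 → 83

83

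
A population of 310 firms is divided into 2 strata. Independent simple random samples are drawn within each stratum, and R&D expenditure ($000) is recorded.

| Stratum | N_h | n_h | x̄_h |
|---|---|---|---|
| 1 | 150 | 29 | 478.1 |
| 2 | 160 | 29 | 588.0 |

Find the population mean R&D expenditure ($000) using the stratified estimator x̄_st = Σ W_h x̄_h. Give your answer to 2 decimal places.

N = Σ N_h = 310. Stratum weights W_h = N_h/N.
x̄_st = (150·478.1 + 160·588.0) / 310 = 534.8226

x̄_st ≈ 534.82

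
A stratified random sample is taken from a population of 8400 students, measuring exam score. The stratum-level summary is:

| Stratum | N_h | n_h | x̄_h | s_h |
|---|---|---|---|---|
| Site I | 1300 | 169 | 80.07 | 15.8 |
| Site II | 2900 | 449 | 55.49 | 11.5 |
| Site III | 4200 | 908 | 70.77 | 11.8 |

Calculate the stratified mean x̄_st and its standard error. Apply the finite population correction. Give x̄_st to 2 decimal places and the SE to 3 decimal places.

x̄_st = Σ W_h x̄_h = (1300·80.07 + 2900·55.49 + 4200·70.77)/8400 = 66.93405
V̂(x̄_st) = Σ W_h² (1 − n_h/N_h) s_h²/n_h, with W_h = N_h/N and N = 8400:
  stratum Site I: (1300/8400)²·(1 − 169/1300)·15.8²/169 = 0.0307804
  stratum Site II: (2900/8400)²·(1 − 449/2900)·11.5²/449 = 0.029671
  stratum Site III: (4200/8400)²·(1 − 908/4200)·11.8²/908 = 0.0300489
V̂(x̄_st) = 0.0905003
SE(x̄_st) = √0.0905003 = 0.300833

x̄_st ≈ 66.93, SE ≈ 0.301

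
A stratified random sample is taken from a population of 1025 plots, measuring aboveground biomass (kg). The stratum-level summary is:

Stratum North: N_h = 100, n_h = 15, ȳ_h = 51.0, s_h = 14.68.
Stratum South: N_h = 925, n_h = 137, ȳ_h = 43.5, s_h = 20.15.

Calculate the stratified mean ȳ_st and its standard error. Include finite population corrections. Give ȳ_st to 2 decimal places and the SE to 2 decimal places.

ȳ_st = Σ W_h ȳ_h = (100·51.0 + 925·43.5)/1025 = 44.23171
V̂(ȳ_st) = Σ W_h² (1 − n_h/N_h) s_h²/n_h, with W_h = N_h/N and N = 1025:
  stratum North: (100/1025)²·(1 − 15/100)·14.68²/15 = 0.116234
  stratum South: (925/1025)²·(1 − 137/925)·20.15²/137 = 2.05613
V̂(ȳ_st) = 2.17236
SE(ȳ_st) = √2.17236 = 1.47389

ȳ_st ≈ 44.23, SE ≈ 1.47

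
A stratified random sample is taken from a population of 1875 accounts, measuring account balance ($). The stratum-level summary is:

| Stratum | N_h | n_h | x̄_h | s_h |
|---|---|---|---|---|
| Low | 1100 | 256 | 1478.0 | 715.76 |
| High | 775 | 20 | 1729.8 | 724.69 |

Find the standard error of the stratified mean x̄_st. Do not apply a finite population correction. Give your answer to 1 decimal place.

V̂(x̄_st) = Σ W_h² s_h²/n_h, with W_h = N_h/N and N = 1875:
  stratum Low: (1100/1875)²·715.76²/256 = 688.776
  stratum High: (775/1875)²·724.69²/20 = 4486.17
V̂(x̄_st) = 5174.94
SE(x̄_st) = √5174.94 = 71.9371

SE(x̄_st) ≈ 71.9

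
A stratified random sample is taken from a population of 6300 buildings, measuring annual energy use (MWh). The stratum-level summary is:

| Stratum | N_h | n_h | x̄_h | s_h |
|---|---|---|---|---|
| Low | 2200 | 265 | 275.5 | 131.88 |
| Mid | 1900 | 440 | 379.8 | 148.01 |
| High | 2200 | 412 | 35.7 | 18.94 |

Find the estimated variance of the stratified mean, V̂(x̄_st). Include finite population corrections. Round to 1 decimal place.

V̂(x̄_st) = Σ W_h² (1 − n_h/N_h) s_h²/n_h, with W_h = N_h/N and N = 6300:
  stratum Low: (2200/6300)²·(1 − 265/2200)·131.88²/265 = 7.03938
  stratum Mid: (1900/6300)²·(1 − 440/1900)·148.01²/440 = 3.4798
  stratum High: (2200/6300)²·(1 − 412/2200)·18.94²/412 = 0.0862923
V̂(x̄_st) = 10.6055

V̂(x̄_st) ≈ 10.6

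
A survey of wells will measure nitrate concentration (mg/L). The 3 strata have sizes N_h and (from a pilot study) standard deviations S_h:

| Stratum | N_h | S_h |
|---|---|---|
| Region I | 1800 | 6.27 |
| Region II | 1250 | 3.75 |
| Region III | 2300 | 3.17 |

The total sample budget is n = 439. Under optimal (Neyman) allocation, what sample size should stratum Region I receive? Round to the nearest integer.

213

Neyman allocation: n_h = n · N_h S_h / Σ N_i S_i, with n = 439.
  stratum Region I: N_h·S_h = 1800·6.27 = 11286.00
  stratum Region II: N_h·S_h = 1250·3.75 = 4687.50
  stratum Region III: N_h·S_h = 2300·3.17 = 7291.00
Σ N_h S_h = 23264.50
n for stratum Region I = 439·11286.00/23264.50 = 212.966 → 213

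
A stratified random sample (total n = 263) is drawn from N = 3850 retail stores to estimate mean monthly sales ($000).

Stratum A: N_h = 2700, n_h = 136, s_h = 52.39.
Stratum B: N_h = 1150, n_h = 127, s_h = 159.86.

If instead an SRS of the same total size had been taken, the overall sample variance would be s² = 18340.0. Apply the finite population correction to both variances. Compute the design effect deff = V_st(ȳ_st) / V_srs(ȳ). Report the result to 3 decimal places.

deff ≈ 0.391

V̂(ȳ_st) = Σ W_h² (1 − n_h/N_h) s_h²/n_h, with W_h = N_h/N and N = 3850:
  stratum A: (2700/3850)²·(1 − 136/2700)·52.39²/136 = 9.4258
  stratum B: (1150/3850)²·(1 − 127/1150)·159.86²/127 = 15.9708
V_st = 25.3966
V_srs = (1 − 263/3850)·18340.0/263 = 64.9702
deff = V_st / V_srs = 25.3966/64.9702 = 0.3909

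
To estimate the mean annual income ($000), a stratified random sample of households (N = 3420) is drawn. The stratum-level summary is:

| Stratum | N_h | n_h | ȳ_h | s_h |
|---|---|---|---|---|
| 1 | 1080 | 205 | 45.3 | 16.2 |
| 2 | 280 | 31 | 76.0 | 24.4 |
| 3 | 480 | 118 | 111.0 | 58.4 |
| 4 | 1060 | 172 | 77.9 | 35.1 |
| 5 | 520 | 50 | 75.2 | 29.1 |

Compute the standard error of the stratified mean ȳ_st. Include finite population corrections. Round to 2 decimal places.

SE(ȳ_st) ≈ 1.26

V̂(ȳ_st) = Σ W_h² (1 − n_h/N_h) s_h²/n_h, with W_h = N_h/N and N = 3420:
  stratum 1: (1080/3420)²·(1 − 205/1080)·16.2²/205 = 0.103432
  stratum 2: (280/3420)²·(1 − 31/280)·24.4²/31 = 0.114478
  stratum 3: (480/3420)²·(1 − 118/480)·58.4²/118 = 0.429379
  stratum 4: (1060/3420)²·(1 − 172/1060)·35.1²/172 = 0.576438
  stratum 5: (520/3420)²·(1 − 50/520)·29.1²/50 = 0.353887
V̂(ȳ_st) = 1.57761
SE(ȳ_st) = √1.57761 = 1.25603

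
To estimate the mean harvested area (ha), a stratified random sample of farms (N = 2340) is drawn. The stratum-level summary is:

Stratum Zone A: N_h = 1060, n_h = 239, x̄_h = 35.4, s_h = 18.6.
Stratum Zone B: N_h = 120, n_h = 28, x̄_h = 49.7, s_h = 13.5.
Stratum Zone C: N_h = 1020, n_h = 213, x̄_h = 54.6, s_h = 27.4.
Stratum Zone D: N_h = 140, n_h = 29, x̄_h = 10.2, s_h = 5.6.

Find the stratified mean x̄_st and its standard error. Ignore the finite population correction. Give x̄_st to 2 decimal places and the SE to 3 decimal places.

x̄_st = Σ W_h x̄_h = (1060·35.4 + 120·49.7 + 1020·54.6 + 140·10.2)/2340 = 42.99487
V̂(x̄_st) = Σ W_h² s_h²/n_h, with W_h = N_h/N and N = 2340:
  stratum Zone A: (1060/2340)²·18.6²/239 = 0.297035
  stratum Zone B: (120/2340)²·13.5²/28 = 0.0171175
  stratum Zone C: (1020/2340)²·27.4²/213 = 0.669715
  stratum Zone D: (140/2340)²·5.6²/29 = 0.00387081
V̂(x̄_st) = 0.987739
SE(x̄_st) = √0.987739 = 0.99385

x̄_st ≈ 42.99, SE ≈ 0.994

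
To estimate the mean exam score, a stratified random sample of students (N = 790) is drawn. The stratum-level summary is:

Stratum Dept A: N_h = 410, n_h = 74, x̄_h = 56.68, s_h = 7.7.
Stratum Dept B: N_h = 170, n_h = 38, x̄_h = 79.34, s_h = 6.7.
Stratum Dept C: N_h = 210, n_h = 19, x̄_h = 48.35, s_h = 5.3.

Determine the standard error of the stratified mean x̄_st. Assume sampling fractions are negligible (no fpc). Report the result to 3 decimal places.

V̂(x̄_st) = Σ W_h² s_h²/n_h, with W_h = N_h/N and N = 790:
  stratum Dept A: (410/790)²·7.7²/74 = 0.215806
  stratum Dept B: (170/790)²·6.7²/38 = 0.0547028
  stratum Dept C: (210/790)²·5.3²/19 = 0.104468
V̂(x̄_st) = 0.374977
SE(x̄_st) = √0.374977 = 0.612353

SE(x̄_st) ≈ 0.612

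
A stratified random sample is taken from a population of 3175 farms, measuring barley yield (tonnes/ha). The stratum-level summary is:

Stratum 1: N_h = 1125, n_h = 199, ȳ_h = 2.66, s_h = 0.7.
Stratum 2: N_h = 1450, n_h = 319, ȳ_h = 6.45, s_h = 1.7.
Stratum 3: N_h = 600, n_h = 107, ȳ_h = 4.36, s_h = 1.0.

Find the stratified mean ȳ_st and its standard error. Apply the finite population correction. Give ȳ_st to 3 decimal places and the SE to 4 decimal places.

ȳ_st ≈ 4.712, SE ≈ 0.0447

ȳ_st = Σ W_h ȳ_h = (1125·2.66 + 1450·6.45 + 600·4.36)/3175 = 4.71213
V̂(ȳ_st) = Σ W_h² (1 − n_h/N_h) s_h²/n_h, with W_h = N_h/N and N = 3175:
  stratum 1: (1125/3175)²·(1 − 199/1125)·0.7²/199 = 0.00025446
  stratum 2: (1450/3175)²·(1 − 319/1450)·1.7²/319 = 0.00147384
  stratum 3: (600/3175)²·(1 − 107/600)·1.0²/107 = 0.000274238
V̂(ȳ_st) = 0.00200254
SE(ȳ_st) = √0.00200254 = 0.0447497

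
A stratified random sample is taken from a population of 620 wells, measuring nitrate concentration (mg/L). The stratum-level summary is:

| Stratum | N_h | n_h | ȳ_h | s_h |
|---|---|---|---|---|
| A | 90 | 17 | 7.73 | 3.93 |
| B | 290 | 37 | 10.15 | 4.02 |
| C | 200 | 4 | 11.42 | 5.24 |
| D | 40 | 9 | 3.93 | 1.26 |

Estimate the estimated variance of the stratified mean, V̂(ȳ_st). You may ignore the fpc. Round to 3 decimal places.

V̂(ȳ_st) = Σ W_h² s_h²/n_h, with W_h = N_h/N and N = 620:
  stratum A: (90/620)²·3.93²/17 = 0.0191442
  stratum B: (290/620)²·4.02²/37 = 0.0955571
  stratum C: (200/620)²·5.24²/4 = 0.714298
  stratum D: (40/620)²·1.26²/9 = 0.000734235
V̂(ȳ_st) = 0.829733

V̂(ȳ_st) ≈ 0.830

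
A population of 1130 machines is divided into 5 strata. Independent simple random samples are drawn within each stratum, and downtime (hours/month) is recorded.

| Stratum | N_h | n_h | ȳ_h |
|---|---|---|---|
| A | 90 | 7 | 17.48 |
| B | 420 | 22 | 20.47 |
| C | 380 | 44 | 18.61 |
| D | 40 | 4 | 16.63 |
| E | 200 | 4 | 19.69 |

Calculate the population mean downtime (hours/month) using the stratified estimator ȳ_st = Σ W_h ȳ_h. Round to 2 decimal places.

ȳ_st ≈ 19.33

N = Σ N_h = 1130. Stratum weights W_h = N_h/N.
ȳ_st = (90·17.48 + 420·20.47 + 380·18.61 + 40·16.63 + 200·19.69) / 1130 = 19.3324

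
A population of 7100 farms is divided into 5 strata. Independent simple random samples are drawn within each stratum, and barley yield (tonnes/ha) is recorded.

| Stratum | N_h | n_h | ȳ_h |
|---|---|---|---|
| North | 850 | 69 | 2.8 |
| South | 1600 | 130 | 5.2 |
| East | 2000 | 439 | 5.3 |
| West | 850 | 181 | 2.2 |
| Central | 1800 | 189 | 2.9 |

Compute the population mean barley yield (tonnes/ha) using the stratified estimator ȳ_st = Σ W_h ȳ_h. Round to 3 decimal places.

ȳ_st ≈ 3.999

N = Σ N_h = 7100. Stratum weights W_h = N_h/N.
ȳ_st = (850·2.8 + 1600·5.2 + 2000·5.3 + 850·2.2 + 1800·2.9) / 7100 = 3.99859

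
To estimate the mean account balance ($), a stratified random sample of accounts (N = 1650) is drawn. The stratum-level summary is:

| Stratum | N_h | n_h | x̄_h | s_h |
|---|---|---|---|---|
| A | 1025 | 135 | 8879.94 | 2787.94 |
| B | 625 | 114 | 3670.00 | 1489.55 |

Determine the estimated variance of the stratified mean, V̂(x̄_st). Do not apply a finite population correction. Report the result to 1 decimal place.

V̂(x̄_st) ≈ 25010.9

V̂(x̄_st) = Σ W_h² s_h²/n_h, with W_h = N_h/N and N = 1650:
  stratum A: (1025/1650)²·2787.94²/135 = 22218.4
  stratum B: (625/1650)²·1489.55²/114 = 2792.53
V̂(x̄_st) = 25010.9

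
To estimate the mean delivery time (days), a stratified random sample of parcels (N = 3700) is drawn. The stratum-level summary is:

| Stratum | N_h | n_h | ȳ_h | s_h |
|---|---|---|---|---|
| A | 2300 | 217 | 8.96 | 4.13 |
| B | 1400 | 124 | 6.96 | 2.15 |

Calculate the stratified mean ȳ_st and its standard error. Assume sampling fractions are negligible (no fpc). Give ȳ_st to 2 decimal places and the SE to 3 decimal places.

ȳ_st ≈ 8.20, SE ≈ 0.189

ȳ_st = Σ W_h ȳ_h = (2300·8.96 + 1400·6.96)/3700 = 8.20324
V̂(ȳ_st) = Σ W_h² s_h²/n_h, with W_h = N_h/N and N = 3700:
  stratum A: (2300/3700)²·4.13²/217 = 0.0303733
  stratum B: (1400/3700)²·2.15²/124 = 0.00533713
V̂(ȳ_st) = 0.0357105
SE(ȳ_st) = √0.0357105 = 0.188972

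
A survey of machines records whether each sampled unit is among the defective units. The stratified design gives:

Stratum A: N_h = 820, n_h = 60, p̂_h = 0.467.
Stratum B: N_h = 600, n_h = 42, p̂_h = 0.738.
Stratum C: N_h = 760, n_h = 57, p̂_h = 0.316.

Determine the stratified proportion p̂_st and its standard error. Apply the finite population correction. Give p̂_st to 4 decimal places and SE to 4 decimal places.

p̂_st ≈ 0.4889, SE ≈ 0.0363

N = 2180; stratum weights W_h = N_h/N.
p̂_st = Σ W_h p̂_h = (820·0.467 + 600·0.738 + 760·0.316)/2180 = 0.48894
V̂(p̂_st) = Σ W_h² (1 − n_h/N_h) p̂_h(1−p̂_h)/(n_h−1):
  stratum A: (820/2180)²·(1 − 60/820)·0.467·0.533/59 = 0.000553231
  stratum B: (600/2180)²·(1 − 42/600)·0.738·0.262/41 = 0.000332236
  stratum C: (760/2180)²·(1 − 57/760)·0.316·0.684/56 = 0.000433921
V̂(p̂_st) = 0.00131939; SE = √V̂ = 0.0363234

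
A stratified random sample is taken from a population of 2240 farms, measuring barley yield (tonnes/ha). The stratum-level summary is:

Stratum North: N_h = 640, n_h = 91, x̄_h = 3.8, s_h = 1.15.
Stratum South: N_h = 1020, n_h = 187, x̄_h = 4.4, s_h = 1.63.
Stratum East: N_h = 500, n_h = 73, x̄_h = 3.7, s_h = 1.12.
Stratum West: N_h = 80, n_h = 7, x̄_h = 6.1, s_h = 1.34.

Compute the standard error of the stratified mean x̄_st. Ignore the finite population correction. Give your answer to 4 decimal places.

SE(x̄_st) ≈ 0.0729

V̂(x̄_st) = Σ W_h² s_h²/n_h, with W_h = N_h/N and N = 2240:
  stratum North: (640/2240)²·1.15²/91 = 0.00118636
  stratum South: (1020/2240)²·1.63²/187 = 0.00294604
  stratum East: (500/2240)²·1.12²/73 = 0.000856164
  stratum West: (80/2240)²·1.34²/7 = 0.000327187
V̂(x̄_st) = 0.00531575
SE(x̄_st) = √0.00531575 = 0.0729092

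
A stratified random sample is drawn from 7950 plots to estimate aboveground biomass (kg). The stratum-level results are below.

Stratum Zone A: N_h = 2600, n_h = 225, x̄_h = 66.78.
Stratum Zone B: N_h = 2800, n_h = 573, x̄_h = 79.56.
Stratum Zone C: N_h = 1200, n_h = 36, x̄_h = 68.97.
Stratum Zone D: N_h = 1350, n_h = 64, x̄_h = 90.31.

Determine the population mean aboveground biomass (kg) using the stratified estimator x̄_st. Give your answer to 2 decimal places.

x̄_st ≈ 75.61

N = Σ N_h = 7950. Stratum weights W_h = N_h/N.
x̄_st = (2600·66.78 + 2800·79.56 + 1200·68.97 + 1350·90.31) / 7950 = 75.6074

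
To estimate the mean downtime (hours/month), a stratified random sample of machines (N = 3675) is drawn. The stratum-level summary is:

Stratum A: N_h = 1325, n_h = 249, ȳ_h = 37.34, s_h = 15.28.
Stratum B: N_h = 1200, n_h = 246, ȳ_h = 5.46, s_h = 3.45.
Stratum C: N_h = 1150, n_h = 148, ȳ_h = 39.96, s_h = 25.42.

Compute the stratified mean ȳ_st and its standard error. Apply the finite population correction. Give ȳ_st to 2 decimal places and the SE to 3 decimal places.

ȳ_st ≈ 27.75, SE ≈ 0.690

ȳ_st = Σ W_h ȳ_h = (1325·37.34 + 1200·5.46 + 1150·39.96)/3675 = 27.75007
V̂(ȳ_st) = Σ W_h² (1 − n_h/N_h) s_h²/n_h, with W_h = N_h/N and N = 3675:
  stratum A: (1325/3675)²·(1 − 249/1325)·15.28²/249 = 0.098983
  stratum B: (1200/3675)²·(1 − 246/1200)·3.45²/246 = 0.00410127
  stratum C: (1150/3675)²·(1 − 148/1150)·25.42²/148 = 0.372512
V̂(ȳ_st) = 0.475596
SE(ȳ_st) = √0.475596 = 0.689635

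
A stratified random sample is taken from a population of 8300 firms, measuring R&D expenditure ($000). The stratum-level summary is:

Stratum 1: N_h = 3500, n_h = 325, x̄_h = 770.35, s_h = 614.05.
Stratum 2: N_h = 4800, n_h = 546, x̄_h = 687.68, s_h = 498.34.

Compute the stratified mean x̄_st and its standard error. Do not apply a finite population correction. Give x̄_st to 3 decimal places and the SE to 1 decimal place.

x̄_st ≈ 722.541, SE ≈ 18.9

x̄_st = Σ W_h x̄_h = (3500·770.35 + 4800·687.68)/8300 = 722.54084
V̂(x̄_st) = Σ W_h² s_h²/n_h, with W_h = N_h/N and N = 8300:
  stratum 1: (3500/8300)²·614.05²/325 = 206.302
  stratum 2: (4800/8300)²·498.34²/546 = 152.12
V̂(x̄_st) = 358.422
SE(x̄_st) = √358.422 = 18.932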